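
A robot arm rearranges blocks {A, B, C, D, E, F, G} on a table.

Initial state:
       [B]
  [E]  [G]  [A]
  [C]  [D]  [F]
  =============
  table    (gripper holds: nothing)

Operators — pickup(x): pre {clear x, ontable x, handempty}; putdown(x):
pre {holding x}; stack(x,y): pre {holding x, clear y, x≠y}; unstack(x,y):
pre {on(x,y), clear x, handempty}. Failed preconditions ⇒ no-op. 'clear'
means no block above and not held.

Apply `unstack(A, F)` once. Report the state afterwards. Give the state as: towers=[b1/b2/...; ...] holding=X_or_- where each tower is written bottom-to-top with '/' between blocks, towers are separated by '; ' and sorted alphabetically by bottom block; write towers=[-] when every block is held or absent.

before: towers=[C/E; D/G/B; F/A] holding=-
pre[unstack(A, F)]: on(A,F) ✓, clear(A) ✓, handempty ✓
all met → apply unstack(A, F)
after:  towers=[C/E; D/G/B; F] holding=A

towers=[C/E; D/G/B; F] holding=A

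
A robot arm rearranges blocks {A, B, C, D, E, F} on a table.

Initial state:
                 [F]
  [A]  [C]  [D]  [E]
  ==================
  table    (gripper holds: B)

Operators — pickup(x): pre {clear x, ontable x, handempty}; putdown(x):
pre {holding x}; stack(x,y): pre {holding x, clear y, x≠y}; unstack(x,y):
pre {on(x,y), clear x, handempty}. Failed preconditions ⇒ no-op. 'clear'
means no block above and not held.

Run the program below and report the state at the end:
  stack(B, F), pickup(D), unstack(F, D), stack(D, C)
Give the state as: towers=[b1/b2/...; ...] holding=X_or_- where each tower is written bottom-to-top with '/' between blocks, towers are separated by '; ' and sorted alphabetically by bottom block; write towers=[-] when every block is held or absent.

towers=[A; C/D; E/F/B] holding=-

step 1 (stack(B, F)): towers=[A; C; D; E/F/B] holding=-
step 2 (pickup(D)): towers=[A; C; E/F/B] holding=D
step 3 (unstack(F, D)) [no-op]: towers=[A; C; E/F/B] holding=D
step 4 (stack(D, C)): towers=[A; C/D; E/F/B] holding=-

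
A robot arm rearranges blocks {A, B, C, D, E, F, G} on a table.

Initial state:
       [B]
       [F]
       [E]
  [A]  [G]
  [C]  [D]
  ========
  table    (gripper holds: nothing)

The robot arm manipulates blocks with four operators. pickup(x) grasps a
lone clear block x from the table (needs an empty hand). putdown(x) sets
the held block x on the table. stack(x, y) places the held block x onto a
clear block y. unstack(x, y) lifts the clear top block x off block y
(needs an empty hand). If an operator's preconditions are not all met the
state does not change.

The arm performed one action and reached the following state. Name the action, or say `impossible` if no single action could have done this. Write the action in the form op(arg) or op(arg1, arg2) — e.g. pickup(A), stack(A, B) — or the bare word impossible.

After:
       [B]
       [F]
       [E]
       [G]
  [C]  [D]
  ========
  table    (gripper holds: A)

target: towers=[C; D/G/E/F/B] holding=A
     unstack(B, F) → towers=[C/A; D/G/E/F] holding=B
     unstack(A, C) → towers=[C; D/G/E/F/B] holding=A  ← match

unstack(A, C)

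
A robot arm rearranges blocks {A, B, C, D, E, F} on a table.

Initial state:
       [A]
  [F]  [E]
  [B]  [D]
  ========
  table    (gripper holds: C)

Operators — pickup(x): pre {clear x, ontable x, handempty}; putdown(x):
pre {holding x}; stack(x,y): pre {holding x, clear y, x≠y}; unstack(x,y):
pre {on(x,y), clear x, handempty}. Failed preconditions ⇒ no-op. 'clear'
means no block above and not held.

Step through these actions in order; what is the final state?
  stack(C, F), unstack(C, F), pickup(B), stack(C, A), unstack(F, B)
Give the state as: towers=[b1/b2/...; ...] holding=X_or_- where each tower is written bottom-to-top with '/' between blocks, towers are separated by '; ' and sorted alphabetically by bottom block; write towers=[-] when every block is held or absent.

towers=[B; D/E/A/C] holding=F

step 1 (stack(C, F)): towers=[B/F/C; D/E/A] holding=-
step 2 (unstack(C, F)): towers=[B/F; D/E/A] holding=C
step 3 (pickup(B)) [no-op]: towers=[B/F; D/E/A] holding=C
step 4 (stack(C, A)): towers=[B/F; D/E/A/C] holding=-
step 5 (unstack(F, B)): towers=[B; D/E/A/C] holding=F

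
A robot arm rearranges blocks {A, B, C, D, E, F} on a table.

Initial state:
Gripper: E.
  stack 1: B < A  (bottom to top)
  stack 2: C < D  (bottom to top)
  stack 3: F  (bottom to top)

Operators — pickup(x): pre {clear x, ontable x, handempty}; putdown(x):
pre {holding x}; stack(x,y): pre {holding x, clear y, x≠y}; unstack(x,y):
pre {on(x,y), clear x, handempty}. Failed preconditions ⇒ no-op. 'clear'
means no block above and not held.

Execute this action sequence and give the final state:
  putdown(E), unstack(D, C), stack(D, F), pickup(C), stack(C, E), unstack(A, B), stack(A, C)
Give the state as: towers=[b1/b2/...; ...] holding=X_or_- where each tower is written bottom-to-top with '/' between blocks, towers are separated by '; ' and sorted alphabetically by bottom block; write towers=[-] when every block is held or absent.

towers=[B; E/C/A; F/D] holding=-

step 1 (putdown(E)): towers=[B/A; C/D; E; F] holding=-
step 2 (unstack(D, C)): towers=[B/A; C; E; F] holding=D
step 3 (stack(D, F)): towers=[B/A; C; E; F/D] holding=-
step 4 (pickup(C)): towers=[B/A; E; F/D] holding=C
step 5 (stack(C, E)): towers=[B/A; E/C; F/D] holding=-
step 6 (unstack(A, B)): towers=[B; E/C; F/D] holding=A
step 7 (stack(A, C)): towers=[B; E/C/A; F/D] holding=-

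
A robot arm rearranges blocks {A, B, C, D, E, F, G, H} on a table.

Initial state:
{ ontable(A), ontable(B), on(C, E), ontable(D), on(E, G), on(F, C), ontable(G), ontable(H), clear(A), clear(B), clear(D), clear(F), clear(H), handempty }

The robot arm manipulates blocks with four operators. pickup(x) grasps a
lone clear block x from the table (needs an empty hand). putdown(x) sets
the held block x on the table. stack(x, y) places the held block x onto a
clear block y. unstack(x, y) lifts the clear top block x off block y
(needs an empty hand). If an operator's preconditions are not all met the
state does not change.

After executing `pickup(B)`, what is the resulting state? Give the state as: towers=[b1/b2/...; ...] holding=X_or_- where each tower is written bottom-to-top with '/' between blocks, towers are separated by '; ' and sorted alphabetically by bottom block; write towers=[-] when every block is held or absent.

towers=[A; D; G/E/C/F; H] holding=B

before: towers=[A; B; D; G/E/C/F; H] holding=-
pre[pickup(B)]: clear(B) ✓, ontable(B) ✓, handempty ✓
all met → apply pickup(B)
after:  towers=[A; D; G/E/C/F; H] holding=B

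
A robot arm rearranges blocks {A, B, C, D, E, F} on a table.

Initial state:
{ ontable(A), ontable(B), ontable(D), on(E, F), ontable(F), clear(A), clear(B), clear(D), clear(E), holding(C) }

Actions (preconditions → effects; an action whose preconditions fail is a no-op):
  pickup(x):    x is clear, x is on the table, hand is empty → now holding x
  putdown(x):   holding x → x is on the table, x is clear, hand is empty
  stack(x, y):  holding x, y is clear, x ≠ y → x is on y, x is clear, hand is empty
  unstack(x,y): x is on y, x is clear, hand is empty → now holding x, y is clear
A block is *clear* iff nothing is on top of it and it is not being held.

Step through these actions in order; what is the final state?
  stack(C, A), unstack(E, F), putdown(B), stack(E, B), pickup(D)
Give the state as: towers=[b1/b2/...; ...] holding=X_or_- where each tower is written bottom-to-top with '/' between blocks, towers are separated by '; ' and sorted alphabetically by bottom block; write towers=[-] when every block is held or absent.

step 1 (stack(C, A)): towers=[A/C; B; D; F/E] holding=-
step 2 (unstack(E, F)): towers=[A/C; B; D; F] holding=E
step 3 (putdown(B)) [no-op]: towers=[A/C; B; D; F] holding=E
step 4 (stack(E, B)): towers=[A/C; B/E; D; F] holding=-
step 5 (pickup(D)): towers=[A/C; B/E; F] holding=D

towers=[A/C; B/E; F] holding=D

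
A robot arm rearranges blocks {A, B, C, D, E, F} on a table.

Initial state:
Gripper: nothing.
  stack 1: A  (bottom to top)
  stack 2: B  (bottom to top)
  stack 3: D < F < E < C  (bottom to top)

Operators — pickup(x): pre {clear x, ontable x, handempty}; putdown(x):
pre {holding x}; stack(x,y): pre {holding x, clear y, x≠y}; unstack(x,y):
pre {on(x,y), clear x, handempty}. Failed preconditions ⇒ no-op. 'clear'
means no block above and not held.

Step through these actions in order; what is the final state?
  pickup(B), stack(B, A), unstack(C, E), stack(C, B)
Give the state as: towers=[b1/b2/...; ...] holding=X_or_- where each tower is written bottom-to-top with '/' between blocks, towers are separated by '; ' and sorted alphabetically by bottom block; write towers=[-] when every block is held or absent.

step 1 (pickup(B)): towers=[A; D/F/E/C] holding=B
step 2 (stack(B, A)): towers=[A/B; D/F/E/C] holding=-
step 3 (unstack(C, E)): towers=[A/B; D/F/E] holding=C
step 4 (stack(C, B)): towers=[A/B/C; D/F/E] holding=-

towers=[A/B/C; D/F/E] holding=-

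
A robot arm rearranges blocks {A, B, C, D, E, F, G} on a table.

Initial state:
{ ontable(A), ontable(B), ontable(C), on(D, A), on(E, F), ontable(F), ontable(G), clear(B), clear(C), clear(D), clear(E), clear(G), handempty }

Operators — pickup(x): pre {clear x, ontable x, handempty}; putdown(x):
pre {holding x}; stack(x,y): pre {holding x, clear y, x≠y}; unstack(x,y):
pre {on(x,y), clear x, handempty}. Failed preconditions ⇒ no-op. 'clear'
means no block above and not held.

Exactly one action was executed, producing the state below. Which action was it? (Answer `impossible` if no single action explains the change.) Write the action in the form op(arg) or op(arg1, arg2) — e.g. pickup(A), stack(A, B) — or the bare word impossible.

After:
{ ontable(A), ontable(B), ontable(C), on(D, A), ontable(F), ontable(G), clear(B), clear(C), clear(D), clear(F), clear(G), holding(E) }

unstack(E, F)

target: towers=[A/D; B; C; F; G] holding=E
         pickup(B) → towers=[A/D; C; F/E; G] holding=B
         pickup(G) → towers=[A/D; B; C; F/E] holding=G
     unstack(D, A) → towers=[A; B; C; F/E; G] holding=D
     unstack(E, F) → towers=[A/D; B; C; F; G] holding=E  ← match
         pickup(C) → towers=[A/D; B; F/E; G] holding=C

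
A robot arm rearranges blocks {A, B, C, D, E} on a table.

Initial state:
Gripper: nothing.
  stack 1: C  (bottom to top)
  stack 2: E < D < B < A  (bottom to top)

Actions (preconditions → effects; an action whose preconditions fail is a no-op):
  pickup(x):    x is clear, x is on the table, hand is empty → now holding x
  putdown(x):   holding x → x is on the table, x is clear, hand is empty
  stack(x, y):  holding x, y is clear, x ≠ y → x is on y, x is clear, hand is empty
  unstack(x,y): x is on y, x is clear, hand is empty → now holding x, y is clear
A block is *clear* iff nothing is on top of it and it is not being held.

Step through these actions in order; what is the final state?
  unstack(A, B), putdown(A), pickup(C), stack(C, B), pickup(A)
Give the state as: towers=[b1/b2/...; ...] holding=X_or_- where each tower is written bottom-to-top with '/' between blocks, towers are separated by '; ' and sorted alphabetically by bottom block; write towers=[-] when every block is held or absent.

towers=[E/D/B/C] holding=A

step 1 (unstack(A, B)): towers=[C; E/D/B] holding=A
step 2 (putdown(A)): towers=[A; C; E/D/B] holding=-
step 3 (pickup(C)): towers=[A; E/D/B] holding=C
step 4 (stack(C, B)): towers=[A; E/D/B/C] holding=-
step 5 (pickup(A)): towers=[E/D/B/C] holding=A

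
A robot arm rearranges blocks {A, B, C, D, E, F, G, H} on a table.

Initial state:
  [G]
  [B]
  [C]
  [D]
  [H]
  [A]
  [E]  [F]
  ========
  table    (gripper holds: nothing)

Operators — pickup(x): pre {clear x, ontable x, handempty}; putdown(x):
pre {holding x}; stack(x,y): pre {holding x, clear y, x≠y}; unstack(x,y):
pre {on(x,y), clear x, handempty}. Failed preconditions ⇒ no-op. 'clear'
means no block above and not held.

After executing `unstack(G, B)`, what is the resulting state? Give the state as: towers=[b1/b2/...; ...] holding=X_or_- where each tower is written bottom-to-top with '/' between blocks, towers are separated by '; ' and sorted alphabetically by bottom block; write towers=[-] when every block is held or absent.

before: towers=[E/A/H/D/C/B/G; F] holding=-
pre[unstack(G, B)]: on(G,B) ✓, clear(G) ✓, handempty ✓
all met → apply unstack(G, B)
after:  towers=[E/A/H/D/C/B; F] holding=G

towers=[E/A/H/D/C/B; F] holding=G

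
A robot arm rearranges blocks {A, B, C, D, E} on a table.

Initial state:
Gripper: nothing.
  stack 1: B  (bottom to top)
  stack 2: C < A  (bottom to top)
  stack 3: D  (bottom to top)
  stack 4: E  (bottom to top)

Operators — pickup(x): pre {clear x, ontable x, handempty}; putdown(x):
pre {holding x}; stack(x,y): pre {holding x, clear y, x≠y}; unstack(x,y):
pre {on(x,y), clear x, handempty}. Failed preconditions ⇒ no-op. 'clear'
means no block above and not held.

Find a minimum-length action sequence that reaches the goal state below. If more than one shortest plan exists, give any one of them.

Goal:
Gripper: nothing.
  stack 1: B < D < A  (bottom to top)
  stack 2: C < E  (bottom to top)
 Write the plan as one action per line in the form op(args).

pickup(D)
stack(D, B)
unstack(A, C)
stack(A, D)
pickup(E)
stack(E, C)

step 1 (pickup(D)): towers=[B; C/A; E] holding=D
step 2 (stack(D, B)): towers=[B/D; C/A; E] holding=-
step 3 (unstack(A, C)): towers=[B/D; C; E] holding=A
step 4 (stack(A, D)): towers=[B/D/A; C; E] holding=-
step 5 (pickup(E)): towers=[B/D/A; C] holding=E
step 6 (stack(E, C)): towers=[B/D/A; C/E] holding=-
goal check: towers=[B/D/A; C/E] holding=- — reached (length 6, optimal by BFS)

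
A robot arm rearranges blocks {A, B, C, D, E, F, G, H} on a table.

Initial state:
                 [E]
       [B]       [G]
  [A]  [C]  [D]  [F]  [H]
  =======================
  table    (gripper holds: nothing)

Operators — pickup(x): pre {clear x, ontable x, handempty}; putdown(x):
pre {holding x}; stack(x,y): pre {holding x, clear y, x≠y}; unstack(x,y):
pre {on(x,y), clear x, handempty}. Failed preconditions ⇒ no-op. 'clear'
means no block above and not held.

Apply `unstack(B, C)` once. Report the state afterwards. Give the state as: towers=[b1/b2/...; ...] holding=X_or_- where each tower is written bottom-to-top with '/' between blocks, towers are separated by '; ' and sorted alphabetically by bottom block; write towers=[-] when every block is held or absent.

towers=[A; C; D; F/G/E; H] holding=B

before: towers=[A; C/B; D; F/G/E; H] holding=-
pre[unstack(B, C)]: on(B,C) ✓, clear(B) ✓, handempty ✓
all met → apply unstack(B, C)
after:  towers=[A; C; D; F/G/E; H] holding=B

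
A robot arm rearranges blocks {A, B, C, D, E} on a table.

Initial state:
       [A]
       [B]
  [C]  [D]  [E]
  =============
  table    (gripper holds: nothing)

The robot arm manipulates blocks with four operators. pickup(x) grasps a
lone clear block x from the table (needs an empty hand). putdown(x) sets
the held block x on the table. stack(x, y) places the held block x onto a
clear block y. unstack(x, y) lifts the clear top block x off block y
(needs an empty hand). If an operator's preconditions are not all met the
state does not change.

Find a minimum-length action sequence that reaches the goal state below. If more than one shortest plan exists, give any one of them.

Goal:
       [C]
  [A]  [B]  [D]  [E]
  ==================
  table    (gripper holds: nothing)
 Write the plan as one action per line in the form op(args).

unstack(A, B)
putdown(A)
unstack(B, D)
putdown(B)
pickup(C)
stack(C, B)

step 1 (unstack(A, B)): towers=[C; D/B; E] holding=A
step 2 (putdown(A)): towers=[A; C; D/B; E] holding=-
step 3 (unstack(B, D)): towers=[A; C; D; E] holding=B
step 4 (putdown(B)): towers=[A; B; C; D; E] holding=-
step 5 (pickup(C)): towers=[A; B; D; E] holding=C
step 6 (stack(C, B)): towers=[A; B/C; D; E] holding=-
goal check: towers=[A; B/C; D; E] holding=- — reached (length 6, optimal by BFS)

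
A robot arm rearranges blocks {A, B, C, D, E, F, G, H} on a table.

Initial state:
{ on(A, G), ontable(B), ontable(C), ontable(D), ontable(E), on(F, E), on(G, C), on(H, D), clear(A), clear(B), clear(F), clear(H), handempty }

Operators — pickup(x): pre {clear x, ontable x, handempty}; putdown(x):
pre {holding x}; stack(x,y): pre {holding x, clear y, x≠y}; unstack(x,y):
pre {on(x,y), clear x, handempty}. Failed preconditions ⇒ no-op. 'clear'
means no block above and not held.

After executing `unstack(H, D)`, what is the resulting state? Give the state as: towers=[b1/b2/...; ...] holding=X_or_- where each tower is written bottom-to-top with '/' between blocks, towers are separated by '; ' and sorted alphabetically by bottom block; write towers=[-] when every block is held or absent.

towers=[B; C/G/A; D; E/F] holding=H

before: towers=[B; C/G/A; D/H; E/F] holding=-
pre[unstack(H, D)]: on(H,D) yes, clear(H) yes, handempty yes
all met → apply unstack(H, D)
after:  towers=[B; C/G/A; D; E/F] holding=H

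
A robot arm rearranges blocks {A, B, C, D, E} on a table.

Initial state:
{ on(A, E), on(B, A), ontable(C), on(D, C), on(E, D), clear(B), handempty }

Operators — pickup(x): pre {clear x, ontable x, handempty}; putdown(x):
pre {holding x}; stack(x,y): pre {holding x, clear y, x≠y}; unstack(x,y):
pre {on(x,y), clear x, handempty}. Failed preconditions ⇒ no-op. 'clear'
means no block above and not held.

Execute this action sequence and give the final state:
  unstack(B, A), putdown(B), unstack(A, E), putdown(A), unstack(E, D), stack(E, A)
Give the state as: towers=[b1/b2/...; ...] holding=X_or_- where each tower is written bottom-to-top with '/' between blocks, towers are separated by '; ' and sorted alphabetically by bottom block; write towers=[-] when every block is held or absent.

towers=[A/E; B; C/D] holding=-

step 1 (unstack(B, A)): towers=[C/D/E/A] holding=B
step 2 (putdown(B)): towers=[B; C/D/E/A] holding=-
step 3 (unstack(A, E)): towers=[B; C/D/E] holding=A
step 4 (putdown(A)): towers=[A; B; C/D/E] holding=-
step 5 (unstack(E, D)): towers=[A; B; C/D] holding=E
step 6 (stack(E, A)): towers=[A/E; B; C/D] holding=-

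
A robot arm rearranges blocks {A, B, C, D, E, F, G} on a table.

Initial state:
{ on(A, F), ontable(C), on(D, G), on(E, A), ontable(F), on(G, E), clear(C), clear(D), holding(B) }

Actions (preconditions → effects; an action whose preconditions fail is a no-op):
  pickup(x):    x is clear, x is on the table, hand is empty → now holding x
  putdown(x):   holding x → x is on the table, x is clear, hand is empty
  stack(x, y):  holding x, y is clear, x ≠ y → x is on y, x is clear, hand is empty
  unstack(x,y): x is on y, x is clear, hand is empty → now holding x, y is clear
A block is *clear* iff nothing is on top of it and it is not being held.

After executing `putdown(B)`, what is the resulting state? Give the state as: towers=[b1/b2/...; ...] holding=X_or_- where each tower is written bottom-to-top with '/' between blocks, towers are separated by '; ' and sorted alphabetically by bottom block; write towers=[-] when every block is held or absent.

towers=[B; C; F/A/E/G/D] holding=-

before: towers=[C; F/A/E/G/D] holding=B
pre[putdown(B)]: holding(B) ✓
all met → apply putdown(B)
after:  towers=[B; C; F/A/E/G/D] holding=-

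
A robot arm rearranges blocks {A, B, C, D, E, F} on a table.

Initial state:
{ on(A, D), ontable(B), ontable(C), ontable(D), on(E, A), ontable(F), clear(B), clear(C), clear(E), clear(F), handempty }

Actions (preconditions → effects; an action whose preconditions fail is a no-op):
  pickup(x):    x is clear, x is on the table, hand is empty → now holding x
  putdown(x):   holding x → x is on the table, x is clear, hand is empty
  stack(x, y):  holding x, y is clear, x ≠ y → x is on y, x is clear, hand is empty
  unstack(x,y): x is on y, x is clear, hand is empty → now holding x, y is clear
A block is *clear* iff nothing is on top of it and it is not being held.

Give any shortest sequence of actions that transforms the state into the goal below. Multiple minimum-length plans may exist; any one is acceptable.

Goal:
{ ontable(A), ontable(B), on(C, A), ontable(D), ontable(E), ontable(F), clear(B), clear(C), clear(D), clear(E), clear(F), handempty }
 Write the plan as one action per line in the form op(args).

unstack(E, A)
putdown(E)
unstack(A, D)
putdown(A)
pickup(C)
stack(C, A)

step 1 (unstack(E, A)): towers=[B; C; D/A; F] holding=E
step 2 (putdown(E)): towers=[B; C; D/A; E; F] holding=-
step 3 (unstack(A, D)): towers=[B; C; D; E; F] holding=A
step 4 (putdown(A)): towers=[A; B; C; D; E; F] holding=-
step 5 (pickup(C)): towers=[A; B; D; E; F] holding=C
step 6 (stack(C, A)): towers=[A/C; B; D; E; F] holding=-
goal check: towers=[A/C; B; D; E; F] holding=- — reached (length 6, optimal by BFS)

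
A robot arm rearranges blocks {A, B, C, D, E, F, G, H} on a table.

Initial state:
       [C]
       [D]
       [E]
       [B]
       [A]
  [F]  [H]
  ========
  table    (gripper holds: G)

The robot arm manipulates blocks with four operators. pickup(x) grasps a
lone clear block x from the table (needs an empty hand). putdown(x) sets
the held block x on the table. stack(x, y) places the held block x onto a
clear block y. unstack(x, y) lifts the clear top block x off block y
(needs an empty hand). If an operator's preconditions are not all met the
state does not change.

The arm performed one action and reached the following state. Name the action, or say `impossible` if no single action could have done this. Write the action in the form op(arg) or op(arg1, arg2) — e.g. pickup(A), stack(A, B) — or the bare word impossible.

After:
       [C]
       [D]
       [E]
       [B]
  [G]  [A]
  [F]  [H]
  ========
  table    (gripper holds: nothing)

target: towers=[F/G; H/A/B/E/D/C] holding=-
        putdown(G) → towers=[F; G; H/A/B/E/D/C] holding=-
       stack(G, F) → towers=[F/G; H/A/B/E/D/C] holding=-  ← match
       stack(G, C) → towers=[F; H/A/B/E/D/C/G] holding=-

stack(G, F)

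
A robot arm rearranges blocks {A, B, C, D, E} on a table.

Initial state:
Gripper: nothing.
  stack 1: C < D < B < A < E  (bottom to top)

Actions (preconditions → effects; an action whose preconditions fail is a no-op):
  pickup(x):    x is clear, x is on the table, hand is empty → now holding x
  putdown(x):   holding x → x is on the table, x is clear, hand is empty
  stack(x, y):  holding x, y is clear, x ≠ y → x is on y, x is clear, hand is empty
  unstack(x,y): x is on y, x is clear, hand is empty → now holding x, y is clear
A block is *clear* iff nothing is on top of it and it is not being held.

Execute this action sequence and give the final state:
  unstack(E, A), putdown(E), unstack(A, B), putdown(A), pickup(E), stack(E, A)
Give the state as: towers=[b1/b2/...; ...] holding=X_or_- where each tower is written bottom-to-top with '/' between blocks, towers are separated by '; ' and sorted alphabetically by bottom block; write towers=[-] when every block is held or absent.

step 1 (unstack(E, A)): towers=[C/D/B/A] holding=E
step 2 (putdown(E)): towers=[C/D/B/A; E] holding=-
step 3 (unstack(A, B)): towers=[C/D/B; E] holding=A
step 4 (putdown(A)): towers=[A; C/D/B; E] holding=-
step 5 (pickup(E)): towers=[A; C/D/B] holding=E
step 6 (stack(E, A)): towers=[A/E; C/D/B] holding=-

towers=[A/E; C/D/B] holding=-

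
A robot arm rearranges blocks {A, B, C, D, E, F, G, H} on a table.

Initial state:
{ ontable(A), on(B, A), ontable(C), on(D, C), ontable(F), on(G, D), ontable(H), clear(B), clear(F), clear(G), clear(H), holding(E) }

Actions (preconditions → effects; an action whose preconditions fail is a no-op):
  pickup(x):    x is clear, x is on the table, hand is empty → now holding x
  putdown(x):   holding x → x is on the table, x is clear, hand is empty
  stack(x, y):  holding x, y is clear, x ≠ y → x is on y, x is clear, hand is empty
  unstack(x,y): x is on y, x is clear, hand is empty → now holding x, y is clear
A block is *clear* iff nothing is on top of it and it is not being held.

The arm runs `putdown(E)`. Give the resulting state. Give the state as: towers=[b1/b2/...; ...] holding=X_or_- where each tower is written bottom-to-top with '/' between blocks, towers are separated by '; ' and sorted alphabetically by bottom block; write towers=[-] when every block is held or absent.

before: towers=[A/B; C/D/G; F; H] holding=E
pre[putdown(E)]: holding(E) ✓
all met → apply putdown(E)
after:  towers=[A/B; C/D/G; E; F; H] holding=-

towers=[A/B; C/D/G; E; F; H] holding=-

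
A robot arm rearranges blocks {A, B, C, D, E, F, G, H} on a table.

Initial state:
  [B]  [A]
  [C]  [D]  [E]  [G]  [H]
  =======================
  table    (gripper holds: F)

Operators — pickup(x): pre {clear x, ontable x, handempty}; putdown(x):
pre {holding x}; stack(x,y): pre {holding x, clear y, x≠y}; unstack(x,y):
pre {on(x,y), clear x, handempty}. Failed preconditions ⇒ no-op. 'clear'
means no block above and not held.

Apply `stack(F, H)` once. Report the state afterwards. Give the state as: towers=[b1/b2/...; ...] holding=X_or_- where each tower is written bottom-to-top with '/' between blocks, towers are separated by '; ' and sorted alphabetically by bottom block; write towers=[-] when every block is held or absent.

before: towers=[C/B; D/A; E; G; H] holding=F
pre[stack(F, H)]: holding(F) yes, clear(H) yes, F≠H yes
all met → apply stack(F, H)
after:  towers=[C/B; D/A; E; G; H/F] holding=-

towers=[C/B; D/A; E; G; H/F] holding=-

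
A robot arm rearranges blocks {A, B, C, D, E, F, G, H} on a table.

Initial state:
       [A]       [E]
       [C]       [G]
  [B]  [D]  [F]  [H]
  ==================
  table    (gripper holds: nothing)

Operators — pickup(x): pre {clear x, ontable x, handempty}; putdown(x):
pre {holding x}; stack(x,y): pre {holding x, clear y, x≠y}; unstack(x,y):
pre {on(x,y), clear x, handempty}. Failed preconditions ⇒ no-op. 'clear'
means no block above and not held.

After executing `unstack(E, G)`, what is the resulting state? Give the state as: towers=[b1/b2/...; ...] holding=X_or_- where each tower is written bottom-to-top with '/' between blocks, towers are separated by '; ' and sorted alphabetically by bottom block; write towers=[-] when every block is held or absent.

before: towers=[B; D/C/A; F; H/G/E] holding=-
pre[unstack(E, G)]: on(E,G) yes, clear(E) yes, handempty yes
all met → apply unstack(E, G)
after:  towers=[B; D/C/A; F; H/G] holding=E

towers=[B; D/C/A; F; H/G] holding=E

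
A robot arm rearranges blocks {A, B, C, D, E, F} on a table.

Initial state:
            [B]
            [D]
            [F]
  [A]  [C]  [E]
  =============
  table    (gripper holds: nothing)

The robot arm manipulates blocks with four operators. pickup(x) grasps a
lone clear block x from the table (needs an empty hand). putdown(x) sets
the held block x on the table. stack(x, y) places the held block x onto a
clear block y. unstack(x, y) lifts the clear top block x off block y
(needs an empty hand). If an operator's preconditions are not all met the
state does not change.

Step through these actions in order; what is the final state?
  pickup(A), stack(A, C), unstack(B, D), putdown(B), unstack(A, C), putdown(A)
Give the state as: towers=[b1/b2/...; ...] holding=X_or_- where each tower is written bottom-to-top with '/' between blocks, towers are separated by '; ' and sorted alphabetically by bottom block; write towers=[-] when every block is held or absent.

step 1 (pickup(A)): towers=[C; E/F/D/B] holding=A
step 2 (stack(A, C)): towers=[C/A; E/F/D/B] holding=-
step 3 (unstack(B, D)): towers=[C/A; E/F/D] holding=B
step 4 (putdown(B)): towers=[B; C/A; E/F/D] holding=-
step 5 (unstack(A, C)): towers=[B; C; E/F/D] holding=A
step 6 (putdown(A)): towers=[A; B; C; E/F/D] holding=-

towers=[A; B; C; E/F/D] holding=-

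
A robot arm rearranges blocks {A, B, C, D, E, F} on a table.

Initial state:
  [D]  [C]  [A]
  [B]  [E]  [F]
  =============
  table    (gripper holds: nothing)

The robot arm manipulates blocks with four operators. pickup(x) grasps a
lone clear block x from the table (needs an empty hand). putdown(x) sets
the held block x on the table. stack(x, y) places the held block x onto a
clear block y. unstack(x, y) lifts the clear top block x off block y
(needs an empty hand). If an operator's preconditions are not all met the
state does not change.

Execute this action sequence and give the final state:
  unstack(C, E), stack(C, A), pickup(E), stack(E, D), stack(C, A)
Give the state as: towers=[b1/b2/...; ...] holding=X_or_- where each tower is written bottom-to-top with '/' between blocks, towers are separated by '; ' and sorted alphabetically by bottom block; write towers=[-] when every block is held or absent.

towers=[B/D/E; F/A/C] holding=-

step 1 (unstack(C, E)): towers=[B/D; E; F/A] holding=C
step 2 (stack(C, A)): towers=[B/D; E; F/A/C] holding=-
step 3 (pickup(E)): towers=[B/D; F/A/C] holding=E
step 4 (stack(E, D)): towers=[B/D/E; F/A/C] holding=-
step 5 (stack(C, A)) [no-op]: towers=[B/D/E; F/A/C] holding=-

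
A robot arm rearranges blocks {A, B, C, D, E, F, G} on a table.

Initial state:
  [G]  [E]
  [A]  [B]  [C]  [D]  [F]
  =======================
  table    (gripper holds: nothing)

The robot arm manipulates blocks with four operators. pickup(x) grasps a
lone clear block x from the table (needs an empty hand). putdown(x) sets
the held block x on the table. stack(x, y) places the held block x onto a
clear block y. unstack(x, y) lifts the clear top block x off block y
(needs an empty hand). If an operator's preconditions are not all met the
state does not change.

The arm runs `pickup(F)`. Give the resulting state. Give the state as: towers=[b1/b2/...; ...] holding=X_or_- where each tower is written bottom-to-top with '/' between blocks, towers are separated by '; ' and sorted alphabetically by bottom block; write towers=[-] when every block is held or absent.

before: towers=[A/G; B/E; C; D; F] holding=-
pre[pickup(F)]: clear(F) ok, ontable(F) ok, handempty ok
all met → apply pickup(F)
after:  towers=[A/G; B/E; C; D] holding=F

towers=[A/G; B/E; C; D] holding=F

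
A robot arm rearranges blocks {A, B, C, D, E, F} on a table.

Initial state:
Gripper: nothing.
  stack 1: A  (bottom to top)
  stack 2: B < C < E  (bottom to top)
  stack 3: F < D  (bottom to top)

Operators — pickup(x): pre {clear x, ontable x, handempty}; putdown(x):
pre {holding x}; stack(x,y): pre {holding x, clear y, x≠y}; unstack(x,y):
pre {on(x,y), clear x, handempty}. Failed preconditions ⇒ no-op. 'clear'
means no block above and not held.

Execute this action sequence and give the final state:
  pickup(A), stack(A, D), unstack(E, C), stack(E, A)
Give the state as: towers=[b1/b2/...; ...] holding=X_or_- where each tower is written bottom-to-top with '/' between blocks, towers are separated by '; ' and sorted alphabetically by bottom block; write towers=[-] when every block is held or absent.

towers=[B/C; F/D/A/E] holding=-

step 1 (pickup(A)): towers=[B/C/E; F/D] holding=A
step 2 (stack(A, D)): towers=[B/C/E; F/D/A] holding=-
step 3 (unstack(E, C)): towers=[B/C; F/D/A] holding=E
step 4 (stack(E, A)): towers=[B/C; F/D/A/E] holding=-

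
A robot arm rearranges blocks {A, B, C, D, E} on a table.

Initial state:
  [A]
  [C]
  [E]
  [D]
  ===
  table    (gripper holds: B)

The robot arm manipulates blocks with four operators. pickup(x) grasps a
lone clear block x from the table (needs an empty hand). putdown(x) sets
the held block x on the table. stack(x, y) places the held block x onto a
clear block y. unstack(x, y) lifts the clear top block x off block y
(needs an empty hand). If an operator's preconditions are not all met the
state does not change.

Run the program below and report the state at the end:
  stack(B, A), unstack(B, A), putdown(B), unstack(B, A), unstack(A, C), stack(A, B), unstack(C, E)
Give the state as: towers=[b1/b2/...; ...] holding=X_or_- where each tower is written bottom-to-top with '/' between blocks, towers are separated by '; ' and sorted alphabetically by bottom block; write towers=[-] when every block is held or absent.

step 1 (stack(B, A)): towers=[D/E/C/A/B] holding=-
step 2 (unstack(B, A)): towers=[D/E/C/A] holding=B
step 3 (putdown(B)): towers=[B; D/E/C/A] holding=-
step 4 (unstack(B, A)) [no-op]: towers=[B; D/E/C/A] holding=-
step 5 (unstack(A, C)): towers=[B; D/E/C] holding=A
step 6 (stack(A, B)): towers=[B/A; D/E/C] holding=-
step 7 (unstack(C, E)): towers=[B/A; D/E] holding=C

towers=[B/A; D/E] holding=C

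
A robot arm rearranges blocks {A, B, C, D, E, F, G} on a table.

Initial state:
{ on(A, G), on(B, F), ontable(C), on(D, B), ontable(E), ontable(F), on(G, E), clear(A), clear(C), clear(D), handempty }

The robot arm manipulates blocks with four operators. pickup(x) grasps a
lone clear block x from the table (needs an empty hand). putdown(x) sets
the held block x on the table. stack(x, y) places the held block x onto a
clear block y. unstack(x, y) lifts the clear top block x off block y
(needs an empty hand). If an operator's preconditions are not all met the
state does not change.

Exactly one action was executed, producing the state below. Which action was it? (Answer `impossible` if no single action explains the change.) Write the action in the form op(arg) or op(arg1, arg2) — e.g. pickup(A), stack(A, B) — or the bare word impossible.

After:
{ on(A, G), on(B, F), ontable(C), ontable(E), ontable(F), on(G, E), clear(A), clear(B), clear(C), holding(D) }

unstack(D, B)

target: towers=[C; E/G/A; F/B] holding=D
     unstack(D, B) → towers=[C; E/G/A; F/B] holding=D  ← match
     unstack(A, G) → towers=[C; E/G; F/B/D] holding=A
         pickup(C) → towers=[E/G/A; F/B/D] holding=C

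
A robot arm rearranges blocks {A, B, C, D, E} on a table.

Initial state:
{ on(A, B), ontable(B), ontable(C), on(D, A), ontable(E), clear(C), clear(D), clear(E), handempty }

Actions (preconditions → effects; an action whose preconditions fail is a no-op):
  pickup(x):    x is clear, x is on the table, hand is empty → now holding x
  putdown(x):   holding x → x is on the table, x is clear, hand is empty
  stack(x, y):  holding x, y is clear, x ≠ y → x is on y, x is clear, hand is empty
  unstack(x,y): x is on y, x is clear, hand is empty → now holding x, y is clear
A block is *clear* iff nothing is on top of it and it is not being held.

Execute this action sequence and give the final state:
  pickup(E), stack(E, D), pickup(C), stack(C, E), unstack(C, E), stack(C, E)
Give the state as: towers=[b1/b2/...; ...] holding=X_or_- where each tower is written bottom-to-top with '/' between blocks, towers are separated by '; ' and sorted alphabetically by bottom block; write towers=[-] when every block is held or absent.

towers=[B/A/D/E/C] holding=-

step 1 (pickup(E)): towers=[B/A/D; C] holding=E
step 2 (stack(E, D)): towers=[B/A/D/E; C] holding=-
step 3 (pickup(C)): towers=[B/A/D/E] holding=C
step 4 (stack(C, E)): towers=[B/A/D/E/C] holding=-
step 5 (unstack(C, E)): towers=[B/A/D/E] holding=C
step 6 (stack(C, E)): towers=[B/A/D/E/C] holding=-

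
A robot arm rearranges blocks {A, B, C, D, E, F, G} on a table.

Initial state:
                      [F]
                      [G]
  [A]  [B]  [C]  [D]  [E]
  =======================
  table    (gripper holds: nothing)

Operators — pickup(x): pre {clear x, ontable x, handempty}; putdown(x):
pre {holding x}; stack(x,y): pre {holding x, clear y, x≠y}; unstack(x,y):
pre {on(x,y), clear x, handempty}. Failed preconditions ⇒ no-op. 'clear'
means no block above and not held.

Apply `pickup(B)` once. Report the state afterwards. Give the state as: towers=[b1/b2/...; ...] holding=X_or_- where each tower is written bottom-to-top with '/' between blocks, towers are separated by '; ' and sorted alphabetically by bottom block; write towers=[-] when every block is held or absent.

towers=[A; C; D; E/G/F] holding=B

before: towers=[A; B; C; D; E/G/F] holding=-
pre[pickup(B)]: clear(B) ✓, ontable(B) ✓, handempty ✓
all met → apply pickup(B)
after:  towers=[A; C; D; E/G/F] holding=B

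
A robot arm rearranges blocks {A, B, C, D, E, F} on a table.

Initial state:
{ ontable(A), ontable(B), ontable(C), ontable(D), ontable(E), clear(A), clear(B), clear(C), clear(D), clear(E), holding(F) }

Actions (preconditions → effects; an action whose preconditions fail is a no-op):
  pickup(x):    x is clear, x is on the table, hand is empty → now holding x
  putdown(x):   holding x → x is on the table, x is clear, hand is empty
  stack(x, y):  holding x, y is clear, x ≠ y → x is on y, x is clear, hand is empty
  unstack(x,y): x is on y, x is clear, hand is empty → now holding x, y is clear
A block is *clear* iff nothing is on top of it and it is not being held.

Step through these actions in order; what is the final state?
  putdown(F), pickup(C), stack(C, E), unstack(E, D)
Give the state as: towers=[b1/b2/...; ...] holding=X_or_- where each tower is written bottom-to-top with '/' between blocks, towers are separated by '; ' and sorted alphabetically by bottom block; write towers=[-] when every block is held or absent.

towers=[A; B; D; E/C; F] holding=-

step 1 (putdown(F)): towers=[A; B; C; D; E; F] holding=-
step 2 (pickup(C)): towers=[A; B; D; E; F] holding=C
step 3 (stack(C, E)): towers=[A; B; D; E/C; F] holding=-
step 4 (unstack(E, D)) [no-op]: towers=[A; B; D; E/C; F] holding=-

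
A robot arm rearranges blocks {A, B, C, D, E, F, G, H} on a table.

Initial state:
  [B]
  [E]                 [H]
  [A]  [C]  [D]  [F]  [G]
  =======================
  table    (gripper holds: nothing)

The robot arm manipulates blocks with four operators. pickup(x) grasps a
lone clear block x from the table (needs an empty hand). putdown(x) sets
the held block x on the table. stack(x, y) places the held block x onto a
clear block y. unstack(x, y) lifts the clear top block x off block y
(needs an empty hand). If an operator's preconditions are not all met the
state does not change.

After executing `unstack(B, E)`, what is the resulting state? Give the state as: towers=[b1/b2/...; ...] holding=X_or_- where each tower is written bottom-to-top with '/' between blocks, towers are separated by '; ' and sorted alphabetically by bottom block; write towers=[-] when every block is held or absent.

towers=[A/E; C; D; F; G/H] holding=B

before: towers=[A/E/B; C; D; F; G/H] holding=-
pre[unstack(B, E)]: on(B,E) ✓, clear(B) ✓, handempty ✓
all met → apply unstack(B, E)
after:  towers=[A/E; C; D; F; G/H] holding=B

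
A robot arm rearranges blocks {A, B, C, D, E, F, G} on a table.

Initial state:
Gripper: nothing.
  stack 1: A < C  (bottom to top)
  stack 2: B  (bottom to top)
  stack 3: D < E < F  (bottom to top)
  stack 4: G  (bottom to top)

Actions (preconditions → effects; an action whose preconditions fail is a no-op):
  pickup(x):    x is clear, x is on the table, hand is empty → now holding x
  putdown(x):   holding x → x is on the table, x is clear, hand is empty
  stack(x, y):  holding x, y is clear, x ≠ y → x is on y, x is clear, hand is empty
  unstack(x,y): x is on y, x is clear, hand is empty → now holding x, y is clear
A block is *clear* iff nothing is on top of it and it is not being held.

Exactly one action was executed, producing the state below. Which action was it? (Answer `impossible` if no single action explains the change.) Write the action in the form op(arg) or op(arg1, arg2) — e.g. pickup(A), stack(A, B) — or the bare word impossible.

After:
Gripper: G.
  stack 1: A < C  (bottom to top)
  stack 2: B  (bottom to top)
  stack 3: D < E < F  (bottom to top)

target: towers=[A/C; B; D/E/F] holding=G
         pickup(B) → towers=[A/C; D/E/F; G] holding=B
     unstack(F, E) → towers=[A/C; B; D/E; G] holding=F
         pickup(G) → towers=[A/C; B; D/E/F] holding=G  ← match
     unstack(C, A) → towers=[A; B; D/E/F; G] holding=C

pickup(G)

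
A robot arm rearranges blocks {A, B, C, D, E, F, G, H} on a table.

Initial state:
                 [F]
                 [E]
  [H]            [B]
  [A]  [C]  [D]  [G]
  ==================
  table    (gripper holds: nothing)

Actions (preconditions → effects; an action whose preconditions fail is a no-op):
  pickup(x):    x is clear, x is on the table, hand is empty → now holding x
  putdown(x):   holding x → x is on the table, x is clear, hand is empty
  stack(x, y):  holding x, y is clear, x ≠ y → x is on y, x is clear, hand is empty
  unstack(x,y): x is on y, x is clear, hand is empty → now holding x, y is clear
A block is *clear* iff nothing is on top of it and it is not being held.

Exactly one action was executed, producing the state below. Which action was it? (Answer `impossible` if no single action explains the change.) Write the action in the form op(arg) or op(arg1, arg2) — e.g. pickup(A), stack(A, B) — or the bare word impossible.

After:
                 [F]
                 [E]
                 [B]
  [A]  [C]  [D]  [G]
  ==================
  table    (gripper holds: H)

unstack(H, A)

target: towers=[A; C; D; G/B/E/F] holding=H
     unstack(H, A) → towers=[A; C; D; G/B/E/F] holding=H  ← match
     unstack(F, E) → towers=[A/H; C; D; G/B/E] holding=F
         pickup(D) → towers=[A/H; C; G/B/E/F] holding=D
         pickup(C) → towers=[A/H; D; G/B/E/F] holding=C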